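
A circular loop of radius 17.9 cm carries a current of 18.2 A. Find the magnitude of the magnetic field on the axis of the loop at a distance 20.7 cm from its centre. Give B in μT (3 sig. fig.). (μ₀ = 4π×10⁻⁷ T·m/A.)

B ≈ 17.9 μT

On the axis of a circular loop, B = μ₀IR² / [2(R²+z²)^(3/2)].
R² + z² = (0.179)² + (0.207)² = 0.07489 m², and (R²+z²)^(3/2) = 2.05×10⁻² m³.
B = (4π×10⁻⁷ × 18.2 × 0.03204) / (2 × 2.05×10⁻²) = 1.79×10⁻⁵ T.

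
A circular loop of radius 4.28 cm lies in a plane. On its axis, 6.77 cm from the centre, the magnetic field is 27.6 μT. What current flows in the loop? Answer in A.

On the axis of a loop, B = μ₀IR²/[2(R²+z²)^(3/2)], so I = 2B(R²+z²)^(3/2)/(μ₀R²).
R² + z² = 0.001832 + 0.004583 = 0.006415 m²; raised to 3/2 gives 5.14×10⁻⁴ m³.
I = 2 × 2.76×10⁻⁵ × 5.14×10⁻⁴ / (1.26×10⁻⁶ × 0.001832) = 12.3 A.

I ≈ 12.3 A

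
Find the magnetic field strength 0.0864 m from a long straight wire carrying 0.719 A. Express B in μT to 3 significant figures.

B ≈ 1.66 μT

For an infinitely long straight wire, B = μ₀I/(2πd).
B = (4π×10⁻⁷ × 0.719) / (2π × 0.0864) = 1.66×10⁻⁶ T.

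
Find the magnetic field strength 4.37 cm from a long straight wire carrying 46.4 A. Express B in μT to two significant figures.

For an infinitely long straight wire, B = μ₀I/(2πd).
B = (4π×10⁻⁷ × 46.4) / (2π × 0.0437) = 2.12×10⁻⁴ T.

B ≈ 210 μT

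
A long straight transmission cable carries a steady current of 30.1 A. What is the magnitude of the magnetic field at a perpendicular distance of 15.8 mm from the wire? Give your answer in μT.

For an infinitely long straight wire, B = μ₀I/(2πd).
B = (4π×10⁻⁷ × 30.1) / (2π × 0.0158) = 3.81×10⁻⁴ T.

B ≈ 381 μT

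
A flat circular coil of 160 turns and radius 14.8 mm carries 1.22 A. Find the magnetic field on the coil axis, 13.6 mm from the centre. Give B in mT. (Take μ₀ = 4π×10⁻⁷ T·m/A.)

For an N-turn flat coil, B = Nμ₀IR²/[2(R²+z²)^(3/2)] with R = 0.0148 m, z = 0.0136 m.
B = 160 × 2.07×10⁻⁵ T = 3.31×10⁻³ T.

B ≈ 3.31 mT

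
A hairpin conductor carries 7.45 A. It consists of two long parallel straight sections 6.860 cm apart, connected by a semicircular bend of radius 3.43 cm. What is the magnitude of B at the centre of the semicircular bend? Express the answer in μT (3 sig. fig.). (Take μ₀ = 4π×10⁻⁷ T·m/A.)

The semicircular arc contributes B_arc = μ₀I·π/(4πR) = μ₀I/(4R) = 6.82×10⁻⁵ T.
Each semi-infinite lead is at perpendicular distance R = 0.0343 m from the centre, with the perpendicular foot at its near end, so it contributes μ₀I/(4πR); both point the same way, together 4.34×10⁻⁵ T.
Arc and leads all point the same direction: B = 6.82×10⁻⁵ + 4.34×10⁻⁵ = 1.12×10⁻⁴ T.

B ≈ 112 μT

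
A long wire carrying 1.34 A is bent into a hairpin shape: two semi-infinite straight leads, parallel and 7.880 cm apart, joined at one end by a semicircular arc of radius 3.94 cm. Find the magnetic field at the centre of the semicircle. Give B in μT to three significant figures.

The semicircular arc contributes B_arc = μ₀I·π/(4πR) = μ₀I/(4R) = 1.07×10⁻⁵ T.
Each semi-infinite lead is at perpendicular distance R = 0.0394 m from the centre, with the perpendicular foot at its near end, so it contributes μ₀I/(4πR); both point the same way, together 6.80×10⁻⁶ T.
Arc and leads all point the same direction: B = 1.07×10⁻⁵ + 6.80×10⁻⁶ = 1.75×10⁻⁵ T.

B ≈ 17.5 μT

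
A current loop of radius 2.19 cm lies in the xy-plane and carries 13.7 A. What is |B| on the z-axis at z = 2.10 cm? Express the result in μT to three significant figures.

B ≈ 148 μT

On the axis of a circular loop, B = μ₀IR² / [2(R²+z²)^(3/2)].
R² + z² = (0.0219)² + (0.021)² = 0.0009206 m², and (R²+z²)^(3/2) = 2.79×10⁻⁵ m³.
B = (4π×10⁻⁷ × 13.7 × 0.0004796) / (2 × 2.79×10⁻⁵) = 1.48×10⁻⁴ T.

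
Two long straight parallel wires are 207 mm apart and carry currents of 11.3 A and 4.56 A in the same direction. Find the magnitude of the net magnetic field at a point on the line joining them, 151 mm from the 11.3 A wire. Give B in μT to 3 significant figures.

B ≈ 1.32 μT

Each long wire gives B = μ₀I/(2πd). Distances are d₁ = 0.151 m and d₂ = 0.056 m.
B₁ = 1.50×10⁻⁵ T, B₂ = 1.63×10⁻⁵ T.
Between parallel currents the two contributions point in opposite directions, so they subtract. B = |B₁ − B₂| = |1.50×10⁻⁵ − 1.63×10⁻⁵| = 1.32×10⁻⁶ T.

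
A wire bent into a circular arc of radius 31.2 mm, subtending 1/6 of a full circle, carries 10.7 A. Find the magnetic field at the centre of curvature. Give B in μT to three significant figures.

The Biot–Savart field of a circular arc at its centre is B = μ₀Iφ/(4πR), with φ = 1.047 rad.
B = (4π×10⁻⁷ × 10.7 × 1.047) / (4π × 0.0312) = 3.59×10⁻⁵ T.

B ≈ 35.9 μT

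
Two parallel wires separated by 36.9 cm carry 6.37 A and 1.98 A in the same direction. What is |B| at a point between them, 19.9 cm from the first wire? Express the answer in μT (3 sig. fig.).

B ≈ 4.07 μT

Each long wire gives B = μ₀I/(2πd). Distances are d₁ = 0.199 m and d₂ = 0.17 m.
B₁ = 6.40×10⁻⁶ T, B₂ = 2.33×10⁻⁶ T.
Between parallel currents the two contributions point in opposite directions, so they subtract. B = |B₁ − B₂| = |6.40×10⁻⁶ − 2.33×10⁻⁶| = 4.07×10⁻⁶ T.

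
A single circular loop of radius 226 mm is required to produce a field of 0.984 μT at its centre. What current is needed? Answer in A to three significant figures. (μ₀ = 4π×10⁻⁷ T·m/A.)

I ≈ 0.354 A

At the centre of a circular loop B = μ₀I/(2R), so I = 2RB/μ₀.
With R = 0.226 m, I = 2 × 0.226 × 9.84×10⁻⁷ / (4π×10⁻⁷) = 0.354 A.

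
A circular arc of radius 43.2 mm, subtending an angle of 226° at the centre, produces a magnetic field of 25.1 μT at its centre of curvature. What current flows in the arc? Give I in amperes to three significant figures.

For a circular arc, B = μ₀Iφ/(4πR) with φ in radians; here φ = 3.944 rad.
So I = 4πRB/(μ₀φ) = 4π × 0.0432 × 2.51×10⁻⁵ / (4π×10⁻⁷ × 3.944) = 2.75 A.

I ≈ 2.75 A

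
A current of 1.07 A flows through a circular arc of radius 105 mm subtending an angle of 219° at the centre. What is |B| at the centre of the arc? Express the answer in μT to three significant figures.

The Biot–Savart field of a circular arc at its centre is B = μ₀Iφ/(4πR), with φ = 3.822 rad.
B = (4π×10⁻⁷ × 1.07 × 3.822) / (4π × 0.105) = 3.90×10⁻⁶ T.

B ≈ 3.90 μT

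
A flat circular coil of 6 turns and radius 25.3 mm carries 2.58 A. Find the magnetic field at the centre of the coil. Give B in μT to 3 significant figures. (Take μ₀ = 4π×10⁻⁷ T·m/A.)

B ≈ 384 μT

For an N-turn flat coil, B = Nμ₀I/(2R) with R = 0.0253 m.
B = 6 × 6.41×10⁻⁵ T = 3.84×10⁻⁴ T.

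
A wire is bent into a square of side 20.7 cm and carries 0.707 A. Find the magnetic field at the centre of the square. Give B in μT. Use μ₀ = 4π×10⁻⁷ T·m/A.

Each side is a finite straight segment at perpendicular distance d = a/(2 tan(π/4)) = 0.1035 m from the centre, with end-angles ±π/4.
One side contributes B₁ = (μ₀I/4πd)·2 sin(π/4) = 9.66×10⁻⁷ T.
All 4 sides add in the same direction: B = 4 × 9.66×10⁻⁷ = 3.86×10⁻⁶ T.

B ≈ 3.86 μT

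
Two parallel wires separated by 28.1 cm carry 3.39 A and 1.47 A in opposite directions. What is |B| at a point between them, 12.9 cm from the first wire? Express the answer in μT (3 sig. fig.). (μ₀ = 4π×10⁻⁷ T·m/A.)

Each long wire gives B = μ₀I/(2πd). Distances are d₁ = 0.129 m and d₂ = 0.152 m.
B₁ = 5.26×10⁻⁶ T, B₂ = 1.93×10⁻⁶ T.
Between antiparallel currents both contributions point the same way, so they add. B = B₁ + B₂ = 5.26×10⁻⁶ + 1.93×10⁻⁶ = 7.19×10⁻⁶ T.

B ≈ 7.19 μT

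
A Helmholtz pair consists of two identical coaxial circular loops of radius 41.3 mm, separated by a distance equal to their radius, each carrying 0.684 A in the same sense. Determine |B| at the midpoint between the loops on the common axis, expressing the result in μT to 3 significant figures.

Each loop contributes B = μ₀IR²/[2(R²+z²)^(3/2)] on the axis, with z measured from that loop.
Loop 1 (z = 0.02065 m): B₁ = 7.45×10⁻⁶ T. Loop 2 (z = 0.02065 m): B₂ = 7.45×10⁻⁶ T.
The fields add: B = B₁ + B₂ = 1.49×10⁻⁵ T.

B ≈ 14.9 μT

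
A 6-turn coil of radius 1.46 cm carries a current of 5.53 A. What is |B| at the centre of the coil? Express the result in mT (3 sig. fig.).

B ≈ 1.43 mT

For an N-turn flat coil, B = Nμ₀I/(2R) with R = 0.0146 m.
B = 6 × 2.38×10⁻⁴ T = 1.43×10⁻³ T.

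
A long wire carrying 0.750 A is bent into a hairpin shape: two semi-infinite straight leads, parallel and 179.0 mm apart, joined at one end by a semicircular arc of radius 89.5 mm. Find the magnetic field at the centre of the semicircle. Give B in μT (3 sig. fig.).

B ≈ 4.31 μT

The semicircular arc contributes B_arc = μ₀I·π/(4πR) = μ₀I/(4R) = 2.63×10⁻⁶ T.
Each semi-infinite lead is at perpendicular distance R = 0.0895 m from the centre, with the perpendicular foot at its near end, so it contributes μ₀I/(4πR); both point the same way, together 1.68×10⁻⁶ T.
Arc and leads all point the same direction: B = 2.63×10⁻⁶ + 1.68×10⁻⁶ = 4.31×10⁻⁶ T.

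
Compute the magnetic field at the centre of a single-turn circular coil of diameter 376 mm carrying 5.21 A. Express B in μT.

B ≈ 17.4 μT

At the centre of a circular loop the Biot–Savart law gives B = μ₀I/(2R) (so R = 0.188 m).
B = (4π×10⁻⁷ × 5.21) / (2 × 0.188) = 1.74×10⁻⁵ T.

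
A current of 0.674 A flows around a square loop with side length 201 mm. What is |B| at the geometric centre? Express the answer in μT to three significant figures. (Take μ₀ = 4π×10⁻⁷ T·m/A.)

B ≈ 3.79 μT

Each side is a finite straight segment at perpendicular distance d = a/(2 tan(π/4)) = 0.1005 m from the centre, with end-angles ±π/4.
One side contributes B₁ = (μ₀I/4πd)·2 sin(π/4) = 9.48×10⁻⁷ T.
All 4 sides add in the same direction: B = 4 × 9.48×10⁻⁷ = 3.79×10⁻⁶ T.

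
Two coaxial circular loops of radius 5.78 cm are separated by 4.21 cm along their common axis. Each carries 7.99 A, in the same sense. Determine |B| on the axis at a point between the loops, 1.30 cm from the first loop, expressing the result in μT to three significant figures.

B ≈ 143 μT

Each loop contributes B = μ₀IR²/[2(R²+z²)^(3/2)] on the axis, with z measured from that loop.
Loop 1 (z = 0.013 m): B₁ = 8.07×10⁻⁵ T. Loop 2 (z = 0.0291 m): B₂ = 6.19×10⁻⁵ T.
The fields add: B = B₁ + B₂ = 1.43×10⁻⁴ T.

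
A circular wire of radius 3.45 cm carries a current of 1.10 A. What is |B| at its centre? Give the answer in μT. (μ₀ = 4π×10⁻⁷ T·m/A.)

B ≈ 20.0 μT

At the centre of a circular loop the Biot–Savart law gives B = μ₀I/(2R).
B = (4π×10⁻⁷ × 1.10) / (2 × 0.0345) = 2.00×10⁻⁵ T.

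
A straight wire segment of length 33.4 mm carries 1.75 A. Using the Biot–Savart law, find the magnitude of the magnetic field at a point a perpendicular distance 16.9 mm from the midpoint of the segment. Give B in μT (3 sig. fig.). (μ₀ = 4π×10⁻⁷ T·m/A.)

B ≈ 14.6 μT

For a finite straight segment, B = (μ₀I/4πd)(sinθ₁ + sinθ₂), where θ₁, θ₂ are the angles from the perpendicular to each end.
The perpendicular from the point meets the wire at its midpoint, so each end is L/2 = 0.0167 m away along the wire.
sinθ₁ = 0.0167/√(0.0167²+0.0169²) = 0.7029; sinθ₂ = 0.0167/√(0.0167²+0.0169²) = 0.7029.
B = (4π×10⁻⁷ × 1.75) / (4π × 0.0169) × (0.7029 + 0.7029) = 1.46×10⁻⁵ T.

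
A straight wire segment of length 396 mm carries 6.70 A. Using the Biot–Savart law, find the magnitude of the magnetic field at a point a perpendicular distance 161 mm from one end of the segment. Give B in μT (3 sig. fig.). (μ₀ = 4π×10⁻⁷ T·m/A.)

B ≈ 3.86 μT

For a finite straight segment, B = (μ₀I/4πd)(sinθ₁ + sinθ₂), where θ₁, θ₂ are the angles from the perpendicular to each end.
The perpendicular foot is at one end, so the two end-offsets along the wire are 0 and L = 0.396 m.
sinθ₁ = 0/√(0²+0.161²) = 0.0000; sinθ₂ = 0.396/√(0.396²+0.161²) = 0.9264.
B = (4π×10⁻⁷ × 6.70) / (4π × 0.161) × (0.0000 + 0.9264) = 3.86×10⁻⁶ T.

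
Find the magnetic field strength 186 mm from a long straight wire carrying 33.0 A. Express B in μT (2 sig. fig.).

B ≈ 35 μT

For an infinitely long straight wire, B = μ₀I/(2πd).
B = (4π×10⁻⁷ × 33.0) / (2π × 0.186) = 3.55×10⁻⁵ T.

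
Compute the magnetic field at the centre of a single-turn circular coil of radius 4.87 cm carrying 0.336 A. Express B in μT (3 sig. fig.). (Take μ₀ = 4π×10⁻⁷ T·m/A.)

B ≈ 4.34 μT

At the centre of a circular loop the Biot–Savart law gives B = μ₀I/(2R).
B = (4π×10⁻⁷ × 0.336) / (2 × 0.0487) = 4.34×10⁻⁶ T.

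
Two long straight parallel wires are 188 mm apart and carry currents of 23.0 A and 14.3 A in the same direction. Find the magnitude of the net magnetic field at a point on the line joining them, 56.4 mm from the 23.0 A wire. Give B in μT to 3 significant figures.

B ≈ 59.8 μT

Each long wire gives B = μ₀I/(2πd). Distances are d₁ = 0.0564 m and d₂ = 0.1316 m.
B₁ = 8.16×10⁻⁵ T, B₂ = 2.17×10⁻⁵ T.
Between parallel currents the two contributions point in opposite directions, so they subtract. B = |B₁ − B₂| = |8.16×10⁻⁵ − 2.17×10⁻⁵| = 5.98×10⁻⁵ T.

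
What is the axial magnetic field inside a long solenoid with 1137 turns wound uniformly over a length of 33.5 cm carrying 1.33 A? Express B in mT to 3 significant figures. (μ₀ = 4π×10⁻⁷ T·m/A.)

B ≈ 5.67 mT

Inside a long solenoid, B = μ₀nI with n = 3394 turns/m.
B = 4π×10⁻⁷ × 3394 × 1.33 = 5.67×10⁻³ T.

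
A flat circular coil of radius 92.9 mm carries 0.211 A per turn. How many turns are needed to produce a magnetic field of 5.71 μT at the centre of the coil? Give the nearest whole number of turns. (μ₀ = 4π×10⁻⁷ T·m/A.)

For an N-turn coil, B = Nμ₀I/(2R). A single turn gives B₁ = 1.43×10⁻⁶ T with R = 0.0929 m.
N = B/B₁ = 5.71×10⁻⁶ / 1.43×10⁻⁶ = 4.00.

N = 4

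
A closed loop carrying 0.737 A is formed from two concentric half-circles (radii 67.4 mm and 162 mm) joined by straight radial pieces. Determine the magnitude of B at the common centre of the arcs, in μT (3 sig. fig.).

The radial connectors point toward the centre, so dl × r̂ = 0 and they contribute nothing.
Each semicircle gives μ₀I/(4R): inner arc 3.44×10⁻⁶ T, outer arc 1.43×10⁻⁶ T.
The two arcs carry current in opposite angular senses, so their fields oppose: B = |3.44×10⁻⁶ − 1.43×10⁻⁶| = 2.01×10⁻⁶ T.

B ≈ 2.01 μT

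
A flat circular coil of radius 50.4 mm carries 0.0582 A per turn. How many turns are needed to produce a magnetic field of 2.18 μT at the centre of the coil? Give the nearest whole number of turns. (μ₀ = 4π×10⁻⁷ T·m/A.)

For an N-turn coil, B = Nμ₀I/(2R). A single turn gives B₁ = 7.26×10⁻⁷ T with R = 0.0504 m.
N = B/B₁ = 2.18×10⁻⁶ / 7.26×10⁻⁷ = 3.00.

N = 3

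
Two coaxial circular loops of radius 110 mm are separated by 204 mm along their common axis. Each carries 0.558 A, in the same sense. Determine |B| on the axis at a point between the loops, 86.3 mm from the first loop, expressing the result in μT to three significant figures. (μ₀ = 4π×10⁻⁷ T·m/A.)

Each loop contributes B = μ₀IR²/[2(R²+z²)^(3/2)] on the axis, with z measured from that loop.
Loop 1 (z = 0.0863 m): B₁ = 1.55×10⁻⁶ T. Loop 2 (z = 0.1177 m): B₂ = 1.01×10⁻⁶ T.
The fields add: B = B₁ + B₂ = 2.57×10⁻⁶ T.

B ≈ 2.57 μT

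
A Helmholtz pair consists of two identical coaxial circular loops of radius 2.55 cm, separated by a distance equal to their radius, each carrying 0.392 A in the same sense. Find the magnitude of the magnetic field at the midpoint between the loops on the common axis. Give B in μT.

Each loop contributes B = μ₀IR²/[2(R²+z²)^(3/2)] on the axis, with z measured from that loop.
Loop 1 (z = 0.01275 m): B₁ = 6.91×10⁻⁶ T. Loop 2 (z = 0.01275 m): B₂ = 6.91×10⁻⁶ T.
The fields add: B = B₁ + B₂ = 1.38×10⁻⁵ T.

B ≈ 13.8 μT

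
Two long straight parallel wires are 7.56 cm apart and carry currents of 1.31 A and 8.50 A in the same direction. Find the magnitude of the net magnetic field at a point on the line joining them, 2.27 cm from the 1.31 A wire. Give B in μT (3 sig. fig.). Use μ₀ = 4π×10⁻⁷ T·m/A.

Each long wire gives B = μ₀I/(2πd). Distances are d₁ = 0.0227 m and d₂ = 0.0529 m.
B₁ = 1.15×10⁻⁵ T, B₂ = 3.21×10⁻⁵ T.
Between parallel currents the two contributions point in opposite directions, so they subtract. B = |B₁ − B₂| = |1.15×10⁻⁵ − 3.21×10⁻⁵| = 2.06×10⁻⁵ T.

B ≈ 20.6 μT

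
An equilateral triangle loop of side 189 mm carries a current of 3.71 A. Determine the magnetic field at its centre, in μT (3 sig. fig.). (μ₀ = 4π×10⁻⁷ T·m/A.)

B ≈ 35.3 μT

Each side is a finite straight segment at perpendicular distance d = a/(2 tan(π/3)) = 0.05456 m from the centre, with end-angles ±π/3.
One side contributes B₁ = (μ₀I/4πd)·2 sin(π/3) = 1.18×10⁻⁵ T.
All 3 sides add in the same direction: B = 3 × 1.18×10⁻⁵ = 3.53×10⁻⁵ T.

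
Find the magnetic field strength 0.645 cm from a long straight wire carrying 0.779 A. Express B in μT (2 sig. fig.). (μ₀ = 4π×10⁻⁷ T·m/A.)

For an infinitely long straight wire, B = μ₀I/(2πd).
B = (4π×10⁻⁷ × 0.779) / (2π × 0.00645) = 2.42×10⁻⁵ T.

B ≈ 24 μT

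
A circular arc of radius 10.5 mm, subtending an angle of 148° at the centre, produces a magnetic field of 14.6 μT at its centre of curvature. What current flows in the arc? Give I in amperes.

I ≈ 0.593 A

For a circular arc, B = μ₀Iφ/(4πR) with φ in radians; here φ = 2.583 rad.
So I = 4πRB/(μ₀φ) = 4π × 0.0105 × 1.46×10⁻⁵ / (4π×10⁻⁷ × 2.583) = 0.593 A.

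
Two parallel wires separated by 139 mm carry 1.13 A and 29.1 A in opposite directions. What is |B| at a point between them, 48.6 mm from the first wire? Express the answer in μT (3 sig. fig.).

B ≈ 69.0 μT

Each long wire gives B = μ₀I/(2πd). Distances are d₁ = 0.0486 m and d₂ = 0.0904 m.
B₁ = 4.65×10⁻⁶ T, B₂ = 6.44×10⁻⁵ T.
Between antiparallel currents both contributions point the same way, so they add. B = B₁ + B₂ = 4.65×10⁻⁶ + 6.44×10⁻⁵ = 6.90×10⁻⁵ T.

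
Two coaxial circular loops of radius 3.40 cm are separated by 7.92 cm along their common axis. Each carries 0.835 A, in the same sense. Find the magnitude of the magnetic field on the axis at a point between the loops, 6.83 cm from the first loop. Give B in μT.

Each loop contributes B = μ₀IR²/[2(R²+z²)^(3/2)] on the axis, with z measured from that loop.
Loop 1 (z = 0.0683 m): B₁ = 1.37×10⁻⁶ T. Loop 2 (z = 0.0109 m): B₂ = 1.33×10⁻⁵ T.
The fields add: B = B₁ + B₂ = 1.47×10⁻⁵ T.

B ≈ 14.7 μT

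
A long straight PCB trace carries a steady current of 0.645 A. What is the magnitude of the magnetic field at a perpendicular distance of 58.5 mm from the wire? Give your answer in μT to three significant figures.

B ≈ 2.21 μT

For an infinitely long straight wire, B = μ₀I/(2πd).
B = (4π×10⁻⁷ × 0.645) / (2π × 0.0585) = 2.21×10⁻⁶ T.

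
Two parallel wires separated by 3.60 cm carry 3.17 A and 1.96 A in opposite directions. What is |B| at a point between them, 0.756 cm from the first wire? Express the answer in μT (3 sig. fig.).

Each long wire gives B = μ₀I/(2πd). Distances are d₁ = 0.00756 m and d₂ = 0.02844 m.
B₁ = 8.39×10⁻⁵ T, B₂ = 1.38×10⁻⁵ T.
Between antiparallel currents both contributions point the same way, so they add. B = B₁ + B₂ = 8.39×10⁻⁵ + 1.38×10⁻⁵ = 9.76×10⁻⁵ T.

B ≈ 97.6 μT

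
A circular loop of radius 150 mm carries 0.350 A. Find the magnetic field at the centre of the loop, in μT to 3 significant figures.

At the centre of a circular loop the Biot–Savart law gives B = μ₀I/(2R).
B = (4π×10⁻⁷ × 0.350) / (2 × 0.15) = 1.47×10⁻⁶ T.

B ≈ 1.47 μT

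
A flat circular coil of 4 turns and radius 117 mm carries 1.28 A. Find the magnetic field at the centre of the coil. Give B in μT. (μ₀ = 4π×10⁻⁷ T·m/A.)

B ≈ 27.5 μT

For an N-turn flat coil, B = Nμ₀I/(2R) with R = 0.117 m.
B = 4 × 6.87×10⁻⁶ T = 2.75×10⁻⁵ T.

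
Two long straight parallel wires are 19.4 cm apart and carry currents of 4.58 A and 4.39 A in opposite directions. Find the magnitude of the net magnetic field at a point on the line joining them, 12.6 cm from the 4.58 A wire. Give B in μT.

Each long wire gives B = μ₀I/(2πd). Distances are d₁ = 0.126 m and d₂ = 0.068 m.
B₁ = 7.27×10⁻⁶ T, B₂ = 1.29×10⁻⁵ T.
Between antiparallel currents both contributions point the same way, so they add. B = B₁ + B₂ = 7.27×10⁻⁶ + 1.29×10⁻⁵ = 2.02×10⁻⁵ T.

B ≈ 20.2 μT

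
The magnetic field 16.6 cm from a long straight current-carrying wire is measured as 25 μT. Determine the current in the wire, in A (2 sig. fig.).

I ≈ 21 A

For a long straight wire B = μ₀I/(2πd), so I = 2πdB/μ₀.
I = 2π × 0.166 × 2.50×10⁻⁵ / (4π×10⁻⁷) = 20.7 A.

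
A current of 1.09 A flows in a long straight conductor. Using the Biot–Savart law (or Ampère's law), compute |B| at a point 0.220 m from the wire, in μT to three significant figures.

B ≈ 0.991 μT

For an infinitely long straight wire, B = μ₀I/(2πd).
B = (4π×10⁻⁷ × 1.09) / (2π × 0.22) = 9.91×10⁻⁷ T.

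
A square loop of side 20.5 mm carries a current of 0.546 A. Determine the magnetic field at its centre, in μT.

Each side is a finite straight segment at perpendicular distance d = a/(2 tan(π/4)) = 0.01025 m from the centre, with end-angles ±π/4.
One side contributes B₁ = (μ₀I/4πd)·2 sin(π/4) = 7.53×10⁻⁶ T.
All 4 sides add in the same direction: B = 4 × 7.53×10⁻⁶ = 3.01×10⁻⁵ T.

B ≈ 30.1 μT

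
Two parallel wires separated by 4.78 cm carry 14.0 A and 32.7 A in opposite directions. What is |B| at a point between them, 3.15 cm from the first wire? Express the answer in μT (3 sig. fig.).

B ≈ 490 μT

Each long wire gives B = μ₀I/(2πd). Distances are d₁ = 0.0315 m and d₂ = 0.0163 m.
B₁ = 8.89×10⁻⁵ T, B₂ = 4.01×10⁻⁴ T.
Between antiparallel currents both contributions point the same way, so they add. B = B₁ + B₂ = 8.89×10⁻⁵ + 4.01×10⁻⁴ = 4.90×10⁻⁴ T.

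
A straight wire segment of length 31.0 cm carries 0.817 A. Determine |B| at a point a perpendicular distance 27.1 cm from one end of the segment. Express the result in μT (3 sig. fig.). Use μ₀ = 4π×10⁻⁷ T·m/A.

For a finite straight segment, B = (μ₀I/4πd)(sinθ₁ + sinθ₂), where θ₁, θ₂ are the angles from the perpendicular to each end.
The perpendicular foot is at one end, so the two end-offsets along the wire are 0 and L = 0.31 m.
sinθ₁ = 0/√(0²+0.271²) = 0.0000; sinθ₂ = 0.31/√(0.31²+0.271²) = 0.7529.
B = (4π×10⁻⁷ × 0.817) / (4π × 0.271) × (0.0000 + 0.7529) = 2.27×10⁻⁷ T.

B ≈ 0.227 μT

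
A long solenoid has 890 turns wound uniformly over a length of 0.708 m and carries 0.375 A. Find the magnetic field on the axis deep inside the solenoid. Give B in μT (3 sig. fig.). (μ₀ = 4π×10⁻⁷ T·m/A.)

Inside a long solenoid, B = μ₀nI with n = 1257 turns/m.
B = 4π×10⁻⁷ × 1257 × 0.375 = 5.92×10⁻⁴ T.

B ≈ 592 μT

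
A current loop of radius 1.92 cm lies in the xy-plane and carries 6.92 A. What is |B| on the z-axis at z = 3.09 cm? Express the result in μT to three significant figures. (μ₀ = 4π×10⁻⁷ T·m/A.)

B ≈ 33.3 μT

On the axis of a circular loop, B = μ₀IR² / [2(R²+z²)^(3/2)].
R² + z² = (0.0192)² + (0.0309)² = 0.001323 m², and (R²+z²)^(3/2) = 4.81×10⁻⁵ m³.
B = (4π×10⁻⁷ × 6.92 × 0.0003686) / (2 × 4.81×10⁻⁵) = 3.33×10⁻⁵ T.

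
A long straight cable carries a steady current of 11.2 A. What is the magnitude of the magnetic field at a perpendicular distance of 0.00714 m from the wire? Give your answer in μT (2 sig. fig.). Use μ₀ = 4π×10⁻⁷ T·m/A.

B ≈ 310 μT

For an infinitely long straight wire, B = μ₀I/(2πd).
B = (4π×10⁻⁷ × 11.2) / (2π × 0.00714) = 3.14×10⁻⁴ T.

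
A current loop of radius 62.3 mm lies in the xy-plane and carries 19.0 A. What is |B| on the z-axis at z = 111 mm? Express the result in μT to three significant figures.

B ≈ 22.5 μT

On the axis of a circular loop, B = μ₀IR² / [2(R²+z²)^(3/2)].
R² + z² = (0.0623)² + (0.111)² = 0.0162 m², and (R²+z²)^(3/2) = 2.06×10⁻³ m³.
B = (4π×10⁻⁷ × 19.0 × 0.003881) / (2 × 2.06×10⁻³) = 2.25×10⁻⁵ T.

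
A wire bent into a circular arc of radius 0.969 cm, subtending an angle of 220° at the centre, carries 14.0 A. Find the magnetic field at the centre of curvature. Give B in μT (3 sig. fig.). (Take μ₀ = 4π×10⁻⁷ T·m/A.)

B ≈ 555 μT

The Biot–Savart field of a circular arc at its centre is B = μ₀Iφ/(4πR), with φ = 3.84 rad.
B = (4π×10⁻⁷ × 14.0 × 3.84) / (4π × 0.00969) = 5.55×10⁻⁴ T.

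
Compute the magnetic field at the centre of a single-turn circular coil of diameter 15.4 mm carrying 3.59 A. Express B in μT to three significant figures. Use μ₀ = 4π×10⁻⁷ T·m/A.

B ≈ 293 μT

At the centre of a circular loop the Biot–Savart law gives B = μ₀I/(2R) (so R = 0.0077 m).
B = (4π×10⁻⁷ × 3.59) / (2 × 0.0077) = 2.93×10⁻⁴ T.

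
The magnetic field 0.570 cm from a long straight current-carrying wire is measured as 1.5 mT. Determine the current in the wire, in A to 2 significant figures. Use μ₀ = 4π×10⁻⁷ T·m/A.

I ≈ 43 A

For a long straight wire B = μ₀I/(2πd), so I = 2πdB/μ₀.
I = 2π × 0.0057 × 1.50×10⁻³ / (4π×10⁻⁷) = 42.7 A.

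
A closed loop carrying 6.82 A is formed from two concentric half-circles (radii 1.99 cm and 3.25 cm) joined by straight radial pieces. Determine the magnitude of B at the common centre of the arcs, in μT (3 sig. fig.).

B ≈ 41.7 μT

The radial connectors point toward the centre, so dl × r̂ = 0 and they contribute nothing.
Each semicircle gives μ₀I/(4R): inner arc 1.08×10⁻⁴ T, outer arc 6.59×10⁻⁵ T.
The two arcs carry current in opposite angular senses, so their fields oppose: B = |1.08×10⁻⁴ − 6.59×10⁻⁵| = 4.17×10⁻⁵ T.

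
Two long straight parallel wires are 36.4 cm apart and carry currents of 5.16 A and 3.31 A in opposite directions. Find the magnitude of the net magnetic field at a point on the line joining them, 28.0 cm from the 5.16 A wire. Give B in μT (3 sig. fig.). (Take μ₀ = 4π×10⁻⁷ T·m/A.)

Each long wire gives B = μ₀I/(2πd). Distances are d₁ = 0.28 m and d₂ = 0.084 m.
B₁ = 3.69×10⁻⁶ T, B₂ = 7.88×10⁻⁶ T.
Between antiparallel currents both contributions point the same way, so they add. B = B₁ + B₂ = 3.69×10⁻⁶ + 7.88×10⁻⁶ = 1.16×10⁻⁵ T.

B ≈ 11.6 μT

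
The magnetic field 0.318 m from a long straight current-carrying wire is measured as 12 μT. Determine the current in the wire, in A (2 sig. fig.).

For a long straight wire B = μ₀I/(2πd), so I = 2πdB/μ₀.
I = 2π × 0.318 × 1.20×10⁻⁵ / (4π×10⁻⁷) = 19.1 A.

I ≈ 19 A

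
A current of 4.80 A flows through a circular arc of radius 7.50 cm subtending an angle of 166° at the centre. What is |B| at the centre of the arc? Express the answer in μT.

B ≈ 18.5 μT

The Biot–Savart field of a circular arc at its centre is B = μ₀Iφ/(4πR), with φ = 2.897 rad.
B = (4π×10⁻⁷ × 4.80 × 2.897) / (4π × 0.075) = 1.85×10⁻⁵ T.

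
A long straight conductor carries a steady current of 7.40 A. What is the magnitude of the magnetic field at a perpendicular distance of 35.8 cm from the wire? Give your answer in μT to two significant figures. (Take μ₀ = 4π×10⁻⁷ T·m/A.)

For an infinitely long straight wire, B = μ₀I/(2πd).
B = (4π×10⁻⁷ × 7.40) / (2π × 0.358) = 4.13×10⁻⁶ T.

B ≈ 4.1 μT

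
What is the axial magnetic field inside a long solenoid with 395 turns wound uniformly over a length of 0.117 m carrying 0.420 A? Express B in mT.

Inside a long solenoid, B = μ₀nI with n = 3376 turns/m.
B = 4π×10⁻⁷ × 3376 × 0.420 = 1.78×10⁻³ T.

B ≈ 1.78 mT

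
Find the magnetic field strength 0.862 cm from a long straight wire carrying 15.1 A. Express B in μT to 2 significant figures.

For an infinitely long straight wire, B = μ₀I/(2πd).
B = (4π×10⁻⁷ × 15.1) / (2π × 0.00862) = 3.50×10⁻⁴ T.

B ≈ 350 μT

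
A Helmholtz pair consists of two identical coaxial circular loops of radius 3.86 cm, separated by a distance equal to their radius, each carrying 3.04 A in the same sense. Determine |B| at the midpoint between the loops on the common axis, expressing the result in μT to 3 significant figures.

B ≈ 70.8 μT

Each loop contributes B = μ₀IR²/[2(R²+z²)^(3/2)] on the axis, with z measured from that loop.
Loop 1 (z = 0.0193 m): B₁ = 3.54×10⁻⁵ T. Loop 2 (z = 0.0193 m): B₂ = 3.54×10⁻⁵ T.
The fields add: B = B₁ + B₂ = 7.08×10⁻⁵ T.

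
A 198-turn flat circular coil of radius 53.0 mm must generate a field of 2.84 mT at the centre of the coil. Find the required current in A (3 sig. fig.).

For an N-turn coil, B = Nμ₀I/(2R) with R = 0.053 m, so I = 2RB/(Nμ₀) = 2 × 0.053 × 2.84×10⁻³ / (198 × 4π×10⁻⁷) = 1.21 A.

I ≈ 1.21 A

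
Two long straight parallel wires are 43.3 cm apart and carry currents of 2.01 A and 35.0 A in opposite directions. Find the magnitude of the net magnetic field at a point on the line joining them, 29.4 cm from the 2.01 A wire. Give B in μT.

Each long wire gives B = μ₀I/(2πd). Distances are d₁ = 0.294 m and d₂ = 0.139 m.
B₁ = 1.37×10⁻⁶ T, B₂ = 5.04×10⁻⁵ T.
Between antiparallel currents both contributions point the same way, so they add. B = B₁ + B₂ = 1.37×10⁻⁶ + 5.04×10⁻⁵ = 5.17×10⁻⁵ T.

B ≈ 51.7 μT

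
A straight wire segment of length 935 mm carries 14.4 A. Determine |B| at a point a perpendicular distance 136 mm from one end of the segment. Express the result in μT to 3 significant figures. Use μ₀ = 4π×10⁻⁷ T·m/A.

For a finite straight segment, B = (μ₀I/4πd)(sinθ₁ + sinθ₂), where θ₁, θ₂ are the angles from the perpendicular to each end.
The perpendicular foot is at one end, so the two end-offsets along the wire are 0 and L = 0.935 m.
sinθ₁ = 0/√(0²+0.136²) = 0.0000; sinθ₂ = 0.935/√(0.935²+0.136²) = 0.9896.
B = (4π×10⁻⁷ × 14.4) / (4π × 0.136) × (0.0000 + 0.9896) = 1.05×10⁻⁵ T.

B ≈ 10.5 μT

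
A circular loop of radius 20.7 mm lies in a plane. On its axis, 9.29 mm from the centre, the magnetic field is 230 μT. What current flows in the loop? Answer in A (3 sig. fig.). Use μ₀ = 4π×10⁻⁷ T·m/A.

On the axis of a loop, B = μ₀IR²/[2(R²+z²)^(3/2)], so I = 2B(R²+z²)^(3/2)/(μ₀R²).
R² + z² = 0.0004285 + 8.630×10⁻⁵ = 0.0005148 m²; raised to 3/2 gives 1.17×10⁻⁵ m³.
I = 2 × 2.30×10⁻⁴ × 1.17×10⁻⁵ / (1.26×10⁻⁶ × 0.0004285) = 9.98 A.

I ≈ 9.98 A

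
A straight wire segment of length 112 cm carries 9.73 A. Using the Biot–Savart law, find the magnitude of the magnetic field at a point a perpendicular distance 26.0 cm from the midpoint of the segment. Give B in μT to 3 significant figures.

B ≈ 6.79 μT

For a finite straight segment, B = (μ₀I/4πd)(sinθ₁ + sinθ₂), where θ₁, θ₂ are the angles from the perpendicular to each end.
The perpendicular from the point meets the wire at its midpoint, so each end is L/2 = 0.56 m away along the wire.
sinθ₁ = 0.56/√(0.56²+0.26²) = 0.9070; sinθ₂ = 0.56/√(0.56²+0.26²) = 0.9070.
B = (4π×10⁻⁷ × 9.73) / (4π × 0.26) × (0.9070 + 0.9070) = 6.79×10⁻⁶ T.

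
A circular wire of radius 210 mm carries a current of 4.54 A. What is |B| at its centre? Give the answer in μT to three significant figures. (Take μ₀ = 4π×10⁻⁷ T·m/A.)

At the centre of a circular loop the Biot–Savart law gives B = μ₀I/(2R).
B = (4π×10⁻⁷ × 4.54) / (2 × 0.21) = 1.36×10⁻⁵ T.

B ≈ 13.6 μT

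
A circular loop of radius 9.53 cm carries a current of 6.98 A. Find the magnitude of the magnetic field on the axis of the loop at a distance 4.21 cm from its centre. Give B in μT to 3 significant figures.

B ≈ 35.2 μT

On the axis of a circular loop, B = μ₀IR² / [2(R²+z²)^(3/2)].
R² + z² = (0.0953)² + (0.0421)² = 0.01085 m², and (R²+z²)^(3/2) = 1.13×10⁻³ m³.
B = (4π×10⁻⁷ × 6.98 × 0.009082) / (2 × 1.13×10⁻³) = 3.52×10⁻⁵ T.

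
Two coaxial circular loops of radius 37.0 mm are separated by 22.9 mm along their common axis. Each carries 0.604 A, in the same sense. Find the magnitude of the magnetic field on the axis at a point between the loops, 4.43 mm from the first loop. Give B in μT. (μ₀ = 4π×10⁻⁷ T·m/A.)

Each loop contributes B = μ₀IR²/[2(R²+z²)^(3/2)] on the axis, with z measured from that loop.
Loop 1 (z = 0.00443 m): B₁ = 1.00×10⁻⁵ T. Loop 2 (z = 0.01847 m): B₂ = 7.35×10⁻⁶ T.
The fields add: B = B₁ + B₂ = 1.74×10⁻⁵ T.

B ≈ 17.4 μT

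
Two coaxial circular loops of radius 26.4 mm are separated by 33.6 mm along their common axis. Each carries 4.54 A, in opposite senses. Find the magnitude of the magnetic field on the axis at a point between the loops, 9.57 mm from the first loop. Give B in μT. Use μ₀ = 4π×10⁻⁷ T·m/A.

B ≈ 46.1 μT

Each loop contributes B = μ₀IR²/[2(R²+z²)^(3/2)] on the axis, with z measured from that loop.
Loop 1 (z = 0.00957 m): B₁ = 8.98×10⁻⁵ T. Loop 2 (z = 0.02403 m): B₂ = 4.37×10⁻⁵ T.
The fields oppose: B = |B₁ − B₂| = 4.61×10⁻⁵ T.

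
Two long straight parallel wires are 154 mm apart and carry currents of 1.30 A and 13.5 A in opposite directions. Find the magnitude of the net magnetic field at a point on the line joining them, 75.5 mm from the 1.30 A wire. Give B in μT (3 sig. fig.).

B ≈ 37.8 μT

Each long wire gives B = μ₀I/(2πd). Distances are d₁ = 0.0755 m and d₂ = 0.0785 m.
B₁ = 3.44×10⁻⁶ T, B₂ = 3.44×10⁻⁵ T.
Between antiparallel currents both contributions point the same way, so they add. B = B₁ + B₂ = 3.44×10⁻⁶ + 3.44×10⁻⁵ = 3.78×10⁻⁵ T.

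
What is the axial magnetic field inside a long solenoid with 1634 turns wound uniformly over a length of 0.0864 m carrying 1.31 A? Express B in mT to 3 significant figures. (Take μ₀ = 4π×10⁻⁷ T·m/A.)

B ≈ 31.1 mT

Inside a long solenoid, B = μ₀nI with n = 1.891×10⁴ turns/m.
B = 4π×10⁻⁷ × 1.891×10⁴ × 1.31 = 3.11×10⁻² T.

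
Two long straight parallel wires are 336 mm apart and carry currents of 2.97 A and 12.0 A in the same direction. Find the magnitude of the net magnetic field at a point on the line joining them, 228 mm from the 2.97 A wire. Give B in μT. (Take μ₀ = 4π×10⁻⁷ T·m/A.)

Each long wire gives B = μ₀I/(2πd). Distances are d₁ = 0.228 m and d₂ = 0.108 m.
B₁ = 2.61×10⁻⁶ T, B₂ = 2.22×10⁻⁵ T.
Between parallel currents the two contributions point in opposite directions, so they subtract. B = |B₁ − B₂| = |2.61×10⁻⁶ − 2.22×10⁻⁵| = 1.96×10⁻⁵ T.

B ≈ 19.6 μT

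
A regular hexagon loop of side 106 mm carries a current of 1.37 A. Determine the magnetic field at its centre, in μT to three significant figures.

B ≈ 8.95 μT

Each side is a finite straight segment at perpendicular distance d = a/(2 tan(π/6)) = 0.0918 m from the centre, with end-angles ±π/6.
One side contributes B₁ = (μ₀I/4πd)·2 sin(π/6) = 1.49×10⁻⁶ T.
All 6 sides add in the same direction: B = 6 × 1.49×10⁻⁶ = 8.95×10⁻⁶ T.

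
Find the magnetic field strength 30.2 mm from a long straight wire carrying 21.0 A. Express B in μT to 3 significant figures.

B ≈ 139 μT

For an infinitely long straight wire, B = μ₀I/(2πd).
B = (4π×10⁻⁷ × 21.0) / (2π × 0.0302) = 1.39×10⁻⁴ T.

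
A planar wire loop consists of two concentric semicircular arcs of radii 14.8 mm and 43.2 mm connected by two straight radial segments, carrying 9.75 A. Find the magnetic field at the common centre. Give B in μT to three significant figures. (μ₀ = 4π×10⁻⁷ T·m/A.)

The radial connectors point toward the centre, so dl × r̂ = 0 and they contribute nothing.
Each semicircle gives μ₀I/(4R): inner arc 2.07×10⁻⁴ T, outer arc 7.09×10⁻⁵ T.
The two arcs carry current in opposite angular senses, so their fields oppose: B = |2.07×10⁻⁴ − 7.09×10⁻⁵| = 1.36×10⁻⁴ T.

B ≈ 136 μT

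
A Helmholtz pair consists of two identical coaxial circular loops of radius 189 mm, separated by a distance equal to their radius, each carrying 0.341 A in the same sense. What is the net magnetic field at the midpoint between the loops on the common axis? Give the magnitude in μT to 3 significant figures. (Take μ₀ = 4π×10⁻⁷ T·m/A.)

Each loop contributes B = μ₀IR²/[2(R²+z²)^(3/2)] on the axis, with z measured from that loop.
Loop 1 (z = 0.0945 m): B₁ = 8.11×10⁻⁷ T. Loop 2 (z = 0.0945 m): B₂ = 8.11×10⁻⁷ T.
The fields add: B = B₁ + B₂ = 1.62×10⁻⁶ T.

B ≈ 1.62 μT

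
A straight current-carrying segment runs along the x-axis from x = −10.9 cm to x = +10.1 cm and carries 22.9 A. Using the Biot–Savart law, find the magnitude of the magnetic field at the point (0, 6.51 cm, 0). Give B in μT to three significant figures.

For a finite straight segment, B = (μ₀I/4πd)(sinθ₁ + sinθ₂), where θ₁, θ₂ are the angles from the perpendicular to each end.
The perpendicular distance is d = 0.0651 m; the end-offsets along the wire are a = 0.109 m and b = 0.101 m.
sinθ₁ = 0.109/√(0.109²+0.0651²) = 0.8585; sinθ₂ = 0.101/√(0.101²+0.0651²) = 0.8405.
B = (4π×10⁻⁷ × 22.9) / (4π × 0.0651) × (0.8585 + 0.8405) = 5.98×10⁻⁵ T.

B ≈ 59.8 μT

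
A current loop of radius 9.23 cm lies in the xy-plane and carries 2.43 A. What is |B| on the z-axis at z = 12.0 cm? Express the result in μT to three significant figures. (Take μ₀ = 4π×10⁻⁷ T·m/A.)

B ≈ 3.75 μT

On the axis of a circular loop, B = μ₀IR² / [2(R²+z²)^(3/2)].
R² + z² = (0.0923)² + (0.12)² = 0.02292 m², and (R²+z²)^(3/2) = 3.47×10⁻³ m³.
B = (4π×10⁻⁷ × 2.43 × 0.008519) / (2 × 3.47×10⁻³) = 3.75×10⁻⁶ T.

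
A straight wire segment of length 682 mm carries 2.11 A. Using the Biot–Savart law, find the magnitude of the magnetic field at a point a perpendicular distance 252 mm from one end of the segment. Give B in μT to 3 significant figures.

B ≈ 0.785 μT

For a finite straight segment, B = (μ₀I/4πd)(sinθ₁ + sinθ₂), where θ₁, θ₂ are the angles from the perpendicular to each end.
The perpendicular foot is at one end, so the two end-offsets along the wire are 0 and L = 0.682 m.
sinθ₁ = 0/√(0²+0.252²) = 0.0000; sinθ₂ = 0.682/√(0.682²+0.252²) = 0.9380.
B = (4π×10⁻⁷ × 2.11) / (4π × 0.252) × (0.0000 + 0.9380) = 7.85×10⁻⁷ T.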